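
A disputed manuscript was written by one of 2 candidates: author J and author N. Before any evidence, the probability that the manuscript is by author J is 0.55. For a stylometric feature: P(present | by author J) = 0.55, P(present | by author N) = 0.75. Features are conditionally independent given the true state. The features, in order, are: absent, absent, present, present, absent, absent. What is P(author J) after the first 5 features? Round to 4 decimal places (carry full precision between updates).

0.7931

Each posterior becomes the prior for the next update.
After 'absent': P(author J) = 0.45·0.5500 / (0.45·0.5500 + 0.25·0.4500) ≈ 0.6875
After 'absent': P(author J) = 0.45·0.6875 / (0.45·0.6875 + 0.25·0.3125) ≈ 0.7984
After 'present': P(author J) = 0.55·0.7984 / (0.55·0.7984 + 0.75·0.2016) ≈ 0.7439
After 'present': P(author J) = 0.55·0.7439 / (0.55·0.7439 + 0.75·0.2561) ≈ 0.6805
After 'absent': P(author J) = 0.45·0.6805 / (0.45·0.6805 + 0.25·0.3195) ≈ 0.7931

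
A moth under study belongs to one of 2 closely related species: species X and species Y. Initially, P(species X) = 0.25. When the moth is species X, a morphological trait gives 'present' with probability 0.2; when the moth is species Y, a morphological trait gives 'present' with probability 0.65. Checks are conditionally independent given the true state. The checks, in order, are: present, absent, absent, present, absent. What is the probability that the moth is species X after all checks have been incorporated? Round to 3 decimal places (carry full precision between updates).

0.274

Each posterior becomes the prior for the next update.
After 'present': P(species X) = 0.2·0.2500 / (0.2·0.2500 + 0.65·0.7500) ≈ 0.0930
After 'absent': P(species X) = 0.8·0.0930 / (0.8·0.0930 + 0.35·0.9070) ≈ 0.1899
After 'absent': P(species X) = 0.8·0.1899 / (0.8·0.1899 + 0.35·0.8101) ≈ 0.3489
After 'present': P(species X) = 0.2·0.3489 / (0.2·0.3489 + 0.65·0.6511) ≈ 0.1415
After 'absent': P(species X) = 0.8·0.1415 / (0.8·0.1415 + 0.35·0.8585) ≈ 0.2737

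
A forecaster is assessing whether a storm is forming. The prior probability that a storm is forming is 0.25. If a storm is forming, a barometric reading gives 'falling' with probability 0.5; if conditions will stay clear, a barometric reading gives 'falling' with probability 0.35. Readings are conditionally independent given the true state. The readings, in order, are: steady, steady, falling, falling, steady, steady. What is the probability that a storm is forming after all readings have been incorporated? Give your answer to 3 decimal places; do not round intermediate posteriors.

After 'steady': P(storm) = 0.5·0.2500 / (0.5·0.2500 + 0.65·0.7500) ≈ 0.2041
After 'steady': P(storm) = 0.5·0.2041 / (0.5·0.2041 + 0.65·0.7959) ≈ 0.1647
After 'falling': P(storm) = 0.5·0.1647 / (0.5·0.1647 + 0.35·0.8353) ≈ 0.2198
After 'falling': P(storm) = 0.5·0.2198 / (0.5·0.2198 + 0.35·0.7802) ≈ 0.2870
After 'steady': P(storm) = 0.5·0.2870 / (0.5·0.2870 + 0.65·0.7130) ≈ 0.2364
After 'steady': P(storm) = 0.5·0.2364 / (0.5·0.2364 + 0.65·0.7636) ≈ 0.1924

0.192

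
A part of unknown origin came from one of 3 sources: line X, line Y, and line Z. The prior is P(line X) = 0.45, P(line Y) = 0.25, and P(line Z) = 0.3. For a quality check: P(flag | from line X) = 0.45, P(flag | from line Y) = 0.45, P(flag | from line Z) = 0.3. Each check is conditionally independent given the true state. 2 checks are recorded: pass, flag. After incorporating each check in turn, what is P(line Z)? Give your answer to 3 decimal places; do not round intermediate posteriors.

After 'pass': normaliser = 0.55·0.4500 + 0.55·0.2500 + 0.7·0.3000; P(line X) ≈ 0.4160, P(line Y) ≈ 0.2311, P(line Z) ≈ 0.3529
After 'flag': normaliser = 0.45·0.4160 + 0.45·0.2311 + 0.3·0.3529; P(line X) ≈ 0.4714, P(line Y) ≈ 0.2619, P(line Z) ≈ 0.2667

0.267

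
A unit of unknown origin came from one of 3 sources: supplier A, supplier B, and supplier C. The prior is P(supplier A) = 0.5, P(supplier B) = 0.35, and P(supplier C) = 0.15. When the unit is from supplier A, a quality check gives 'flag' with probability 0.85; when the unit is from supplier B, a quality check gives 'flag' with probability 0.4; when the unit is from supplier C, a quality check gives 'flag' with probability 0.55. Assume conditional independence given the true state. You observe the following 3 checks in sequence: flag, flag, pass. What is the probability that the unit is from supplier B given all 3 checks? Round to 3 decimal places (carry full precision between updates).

0.311

Each posterior becomes the prior for the next update.
After 'flag': normaliser = 0.85·0.5000 + 0.4·0.3500 + 0.55·0.1500; P(supplier A) ≈ 0.6564, P(supplier B) ≈ 0.2162, P(supplier C) ≈ 0.1274
After 'flag': normaliser = 0.85·0.6564 + 0.4·0.2162 + 0.55·0.1274; P(supplier A) ≈ 0.7809, P(supplier B) ≈ 0.1210, P(supplier C) ≈ 0.0981
After 'pass': normaliser = 0.15·0.7809 + 0.6·0.1210 + 0.45·0.0981; P(supplier A) ≈ 0.5008, P(supplier B) ≈ 0.3105, P(supplier C) ≈ 0.1887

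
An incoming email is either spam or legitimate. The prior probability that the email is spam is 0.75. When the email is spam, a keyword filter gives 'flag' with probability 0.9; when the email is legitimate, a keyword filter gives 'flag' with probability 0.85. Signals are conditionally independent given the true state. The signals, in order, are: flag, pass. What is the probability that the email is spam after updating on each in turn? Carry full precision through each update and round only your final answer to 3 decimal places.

0.679

Apply Bayes' rule sequentially, carrying P(spam) forward.
After 'flag': P(spam) = 0.9·0.7500 / (0.9·0.7500 + 0.85·0.2500) ≈ 0.7606
After 'pass': P(spam) = 0.1·0.7606 / (0.1·0.7606 + 0.15·0.2394) ≈ 0.6792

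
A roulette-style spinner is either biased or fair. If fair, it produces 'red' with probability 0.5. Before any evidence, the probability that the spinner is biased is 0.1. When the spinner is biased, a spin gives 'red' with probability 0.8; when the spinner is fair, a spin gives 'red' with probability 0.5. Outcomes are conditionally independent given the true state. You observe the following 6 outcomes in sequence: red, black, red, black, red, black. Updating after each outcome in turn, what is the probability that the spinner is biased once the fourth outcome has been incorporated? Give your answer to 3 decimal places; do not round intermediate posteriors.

0.044

After 'red': P(biased) = 0.8·0.1000 / (0.8·0.1000 + 0.5·0.9000) ≈ 0.1509
After 'black': P(biased) = 0.2·0.1509 / (0.2·0.1509 + 0.5·0.8491) ≈ 0.0664
After 'red': P(biased) = 0.8·0.0664 / (0.8·0.0664 + 0.5·0.9336) ≈ 0.1022
After 'black': P(biased) = 0.2·0.1022 / (0.2·0.1022 + 0.5·0.8978) ≈ 0.0435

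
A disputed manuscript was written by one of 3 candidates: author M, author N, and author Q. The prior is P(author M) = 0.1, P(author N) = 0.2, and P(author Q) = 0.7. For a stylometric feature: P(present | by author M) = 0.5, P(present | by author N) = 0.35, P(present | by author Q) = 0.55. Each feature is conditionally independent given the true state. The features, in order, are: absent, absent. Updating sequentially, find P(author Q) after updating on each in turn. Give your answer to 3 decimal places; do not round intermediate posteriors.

0.564

Each posterior becomes the prior for the next update.
After 'absent': normaliser = 0.5·0.1000 + 0.65·0.2000 + 0.45·0.7000; P(author M) ≈ 0.1010, P(author N) ≈ 0.2626, P(author Q) ≈ 0.6364
After 'absent': normaliser = 0.5·0.1010 + 0.65·0.2626 + 0.45·0.6364; P(author M) ≈ 0.0995, P(author N) ≈ 0.3363, P(author Q) ≈ 0.5642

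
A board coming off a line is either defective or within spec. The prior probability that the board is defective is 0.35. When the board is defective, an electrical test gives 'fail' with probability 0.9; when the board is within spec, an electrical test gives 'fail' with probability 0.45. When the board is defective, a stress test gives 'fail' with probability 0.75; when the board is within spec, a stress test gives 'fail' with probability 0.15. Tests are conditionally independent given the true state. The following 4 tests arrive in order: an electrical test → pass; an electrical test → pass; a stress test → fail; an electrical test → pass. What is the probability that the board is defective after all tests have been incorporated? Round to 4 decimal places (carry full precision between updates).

After an electrical test='pass': P(defective) = 0.1·0.3500 / (0.1·0.3500 + 0.55·0.6500) ≈ 0.0892
After an electrical test='pass': P(defective) = 0.1·0.0892 / (0.1·0.0892 + 0.55·0.9108) ≈ 0.0175
After a stress test='fail': P(defective) = 0.75·0.0175 / (0.75·0.0175 + 0.15·0.9825) ≈ 0.0817
After an electrical test='pass': P(defective) = 0.1·0.0817 / (0.1·0.0817 + 0.55·0.9183) ≈ 0.0159

0.0159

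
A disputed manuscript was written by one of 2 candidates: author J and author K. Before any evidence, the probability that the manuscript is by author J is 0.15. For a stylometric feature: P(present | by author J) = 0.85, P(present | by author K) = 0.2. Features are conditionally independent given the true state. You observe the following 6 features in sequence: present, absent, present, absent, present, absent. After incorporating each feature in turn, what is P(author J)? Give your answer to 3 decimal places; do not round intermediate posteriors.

After 'present': P(author J) = 0.85·0.1500 / (0.85·0.1500 + 0.2·0.8500) ≈ 0.4286
After 'absent': P(author J) = 0.15·0.4286 / (0.15·0.4286 + 0.8·0.5714) ≈ 0.1233
After 'present': P(author J) = 0.85·0.1233 / (0.85·0.1233 + 0.2·0.8767) ≈ 0.3741
After 'absent': P(author J) = 0.15·0.3741 / (0.15·0.3741 + 0.8·0.6259) ≈ 0.1008
After 'present': P(author J) = 0.85·0.1008 / (0.85·0.1008 + 0.2·0.8992) ≈ 0.3226
After 'absent': P(author J) = 0.15·0.3226 / (0.15·0.3226 + 0.8·0.6774) ≈ 0.0820

0.082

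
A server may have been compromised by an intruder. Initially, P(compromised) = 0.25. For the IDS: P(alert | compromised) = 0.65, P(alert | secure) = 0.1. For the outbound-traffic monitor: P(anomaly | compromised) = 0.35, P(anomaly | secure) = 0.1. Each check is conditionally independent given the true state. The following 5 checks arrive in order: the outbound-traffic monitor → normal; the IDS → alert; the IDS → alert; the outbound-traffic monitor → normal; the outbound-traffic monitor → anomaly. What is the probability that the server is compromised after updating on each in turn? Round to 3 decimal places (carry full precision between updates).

After the outbound-traffic monitor='normal': P(compromised) = 0.65·0.2500 / (0.65·0.2500 + 0.9·0.7500) ≈ 0.1940
After the IDS='alert': P(compromised) = 0.65·0.1940 / (0.65·0.1940 + 0.1·0.8060) ≈ 0.6101
After the IDS='alert': P(compromised) = 0.65·0.6101 / (0.65·0.6101 + 0.1·0.3899) ≈ 0.9105
After the outbound-traffic monitor='normal': P(compromised) = 0.65·0.9105 / (0.65·0.9105 + 0.9·0.0895) ≈ 0.8802
After the outbound-traffic monitor='anomaly': P(compromised) = 0.35·0.8802 / (0.35·0.8802 + 0.1·0.1198) ≈ 0.9626

0.963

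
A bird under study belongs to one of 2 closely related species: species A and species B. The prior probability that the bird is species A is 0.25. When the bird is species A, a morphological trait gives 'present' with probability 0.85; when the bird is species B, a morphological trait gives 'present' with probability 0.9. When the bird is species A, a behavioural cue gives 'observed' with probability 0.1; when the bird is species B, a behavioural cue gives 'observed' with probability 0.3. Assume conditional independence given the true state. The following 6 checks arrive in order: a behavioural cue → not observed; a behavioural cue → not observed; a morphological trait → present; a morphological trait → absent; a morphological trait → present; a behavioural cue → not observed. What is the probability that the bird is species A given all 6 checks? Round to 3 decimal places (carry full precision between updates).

0.487

After a behavioural cue='not observed': P(species A) = 0.9·0.2500 / (0.9·0.2500 + 0.7·0.7500) ≈ 0.3000
After a behavioural cue='not observed': P(species A) = 0.9·0.3000 / (0.9·0.3000 + 0.7·0.7000) ≈ 0.3553
After a morphological trait='present': P(species A) = 0.85·0.3553 / (0.85·0.3553 + 0.9·0.6447) ≈ 0.3423
After a morphological trait='absent': P(species A) = 0.15·0.3423 / (0.15·0.3423 + 0.1·0.6577) ≈ 0.4384
After a morphological trait='present': P(species A) = 0.85·0.4384 / (0.85·0.4384 + 0.9·0.5616) ≈ 0.4244
After a behavioural cue='not observed': P(species A) = 0.9·0.4244 / (0.9·0.4244 + 0.7·0.5756) ≈ 0.4866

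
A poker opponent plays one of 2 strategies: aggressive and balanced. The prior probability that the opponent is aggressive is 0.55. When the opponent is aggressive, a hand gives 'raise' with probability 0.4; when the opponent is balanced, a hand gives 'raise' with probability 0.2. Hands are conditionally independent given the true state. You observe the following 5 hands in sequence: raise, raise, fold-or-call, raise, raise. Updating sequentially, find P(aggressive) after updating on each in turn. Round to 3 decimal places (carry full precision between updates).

0.936

After 'raise': P(aggressive) = 0.4·0.5500 / (0.4·0.5500 + 0.2·0.4500) ≈ 0.7097
After 'raise': P(aggressive) = 0.4·0.7097 / (0.4·0.7097 + 0.2·0.2903) ≈ 0.8302
After 'fold-or-call': P(aggressive) = 0.6·0.8302 / (0.6·0.8302 + 0.8·0.1698) ≈ 0.7857
After 'raise': P(aggressive) = 0.4·0.7857 / (0.4·0.7857 + 0.2·0.2143) ≈ 0.8800
After 'raise': P(aggressive) = 0.4·0.8800 / (0.4·0.8800 + 0.2·0.1200) ≈ 0.9362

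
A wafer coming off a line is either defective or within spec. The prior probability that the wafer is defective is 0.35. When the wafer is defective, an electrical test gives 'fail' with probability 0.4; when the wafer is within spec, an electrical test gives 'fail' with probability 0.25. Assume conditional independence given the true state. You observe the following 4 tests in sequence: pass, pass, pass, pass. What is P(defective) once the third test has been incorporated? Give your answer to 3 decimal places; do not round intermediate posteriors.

After 'pass': P(defective) = 0.6·0.3500 / (0.6·0.3500 + 0.75·0.6500) ≈ 0.3011
After 'pass': P(defective) = 0.6·0.3011 / (0.6·0.3011 + 0.75·0.6989) ≈ 0.2563
After 'pass': P(defective) = 0.6·0.2563 / (0.6·0.2563 + 0.75·0.7437) ≈ 0.2161

0.216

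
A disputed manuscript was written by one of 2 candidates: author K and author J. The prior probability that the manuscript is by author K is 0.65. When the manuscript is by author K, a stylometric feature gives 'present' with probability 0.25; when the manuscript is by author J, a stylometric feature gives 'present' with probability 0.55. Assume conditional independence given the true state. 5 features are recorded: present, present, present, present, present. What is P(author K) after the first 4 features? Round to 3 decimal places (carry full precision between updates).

Apply Bayes' rule sequentially, carrying P(author K) forward.
After 'present': P(author K) = 0.25·0.6500 / (0.25·0.6500 + 0.55·0.3500) ≈ 0.4577
After 'present': P(author K) = 0.25·0.4577 / (0.25·0.4577 + 0.55·0.5423) ≈ 0.2773
After 'present': P(author K) = 0.25·0.2773 / (0.25·0.2773 + 0.55·0.7227) ≈ 0.1485
After 'present': P(author K) = 0.25·0.1485 / (0.25·0.1485 + 0.55·0.8515) ≈ 0.0735

0.073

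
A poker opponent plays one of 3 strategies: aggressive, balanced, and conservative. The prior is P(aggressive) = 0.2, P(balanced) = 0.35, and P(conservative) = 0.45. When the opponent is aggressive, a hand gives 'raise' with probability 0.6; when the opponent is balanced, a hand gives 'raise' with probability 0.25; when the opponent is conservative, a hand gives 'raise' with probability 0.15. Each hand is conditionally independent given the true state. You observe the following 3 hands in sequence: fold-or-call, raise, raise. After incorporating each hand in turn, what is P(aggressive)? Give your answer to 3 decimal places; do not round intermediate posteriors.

Apply Bayes' rule sequentially, carrying P(aggressive) forward.
After 'fold-or-call': normaliser = 0.4·0.2000 + 0.75·0.3500 + 0.85·0.4500; P(aggressive) ≈ 0.1103, P(balanced) ≈ 0.3621, P(conservative) ≈ 0.5276
After 'raise': normaliser = 0.6·0.1103 + 0.25·0.3621 + 0.15·0.5276; P(aggressive) ≈ 0.2807, P(balanced) ≈ 0.3838, P(conservative) ≈ 0.3355
After 'raise': normaliser = 0.6·0.2807 + 0.25·0.3838 + 0.15·0.3355; P(aggressive) ≈ 0.5352, P(balanced) ≈ 0.3049, P(conservative) ≈ 0.1599

0.535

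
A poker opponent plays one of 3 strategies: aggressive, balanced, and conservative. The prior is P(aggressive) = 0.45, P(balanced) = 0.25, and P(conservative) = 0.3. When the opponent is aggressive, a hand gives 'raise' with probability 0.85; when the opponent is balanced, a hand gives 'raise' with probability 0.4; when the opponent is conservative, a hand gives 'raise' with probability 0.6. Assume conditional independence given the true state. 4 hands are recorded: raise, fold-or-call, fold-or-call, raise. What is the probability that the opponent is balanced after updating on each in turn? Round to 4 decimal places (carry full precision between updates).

0.3693

After 'raise': normaliser = 0.85·0.4500 + 0.4·0.2500 + 0.6·0.3000; P(aggressive) ≈ 0.5774, P(balanced) ≈ 0.1509, P(conservative) ≈ 0.2717
After 'fold-or-call': normaliser = 0.15·0.5774 + 0.6·0.1509 + 0.4·0.2717; P(aggressive) ≈ 0.3030, P(balanced) ≈ 0.3168, P(conservative) ≈ 0.3802
After 'fold-or-call': normaliser = 0.15·0.3030 + 0.6·0.3168 + 0.4·0.3802; P(aggressive) ≈ 0.1172, P(balanced) ≈ 0.4904, P(conservative) ≈ 0.3923
After 'raise': normaliser = 0.85·0.1172 + 0.4·0.4904 + 0.6·0.3923; P(aggressive) ≈ 0.1876, P(balanced) ≈ 0.3693, P(conservative) ≈ 0.4431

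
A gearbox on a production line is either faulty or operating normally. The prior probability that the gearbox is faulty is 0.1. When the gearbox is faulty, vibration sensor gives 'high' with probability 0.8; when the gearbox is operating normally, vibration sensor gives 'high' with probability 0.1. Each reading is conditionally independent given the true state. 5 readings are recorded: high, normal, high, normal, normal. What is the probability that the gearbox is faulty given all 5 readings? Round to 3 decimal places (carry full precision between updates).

0.072

Apply Bayes' rule sequentially, carrying P(faulty) forward.
After 'high': P(faulty) = 0.8·0.1000 / (0.8·0.1000 + 0.1·0.9000) ≈ 0.4706
After 'normal': P(faulty) = 0.2·0.4706 / (0.2·0.4706 + 0.9·0.5294) ≈ 0.1649
After 'high': P(faulty) = 0.8·0.1649 / (0.8·0.1649 + 0.1·0.8351) ≈ 0.6124
After 'normal': P(faulty) = 0.2·0.6124 / (0.2·0.6124 + 0.9·0.3876) ≈ 0.2599
After 'normal': P(faulty) = 0.2·0.2599 / (0.2·0.2599 + 0.9·0.7401) ≈ 0.0724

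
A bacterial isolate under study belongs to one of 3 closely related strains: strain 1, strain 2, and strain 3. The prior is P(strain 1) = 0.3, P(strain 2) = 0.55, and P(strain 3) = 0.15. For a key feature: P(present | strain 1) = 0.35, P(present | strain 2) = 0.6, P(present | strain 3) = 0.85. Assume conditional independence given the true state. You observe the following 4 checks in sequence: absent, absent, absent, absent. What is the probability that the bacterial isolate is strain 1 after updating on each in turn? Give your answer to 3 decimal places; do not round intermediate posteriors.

0.791

After 'absent': normaliser = 0.65·0.3000 + 0.4·0.5500 + 0.15·0.1500; P(strain 1) ≈ 0.4457, P(strain 2) ≈ 0.5029, P(strain 3) ≈ 0.0514
After 'absent': normaliser = 0.65·0.4457 + 0.4·0.5029 + 0.15·0.0514; P(strain 1) ≈ 0.5811, P(strain 2) ≈ 0.4034, P(strain 3) ≈ 0.0155
After 'absent': normaliser = 0.65·0.5811 + 0.4·0.4034 + 0.15·0.0155; P(strain 1) ≈ 0.6976, P(strain 2) ≈ 0.2981, P(strain 3) ≈ 0.0043
After 'absent': normaliser = 0.65·0.6976 + 0.4·0.2981 + 0.15·0.0043; P(strain 1) ≈ 0.7909, P(strain 2) ≈ 0.2080, P(strain 3) ≈ 0.0011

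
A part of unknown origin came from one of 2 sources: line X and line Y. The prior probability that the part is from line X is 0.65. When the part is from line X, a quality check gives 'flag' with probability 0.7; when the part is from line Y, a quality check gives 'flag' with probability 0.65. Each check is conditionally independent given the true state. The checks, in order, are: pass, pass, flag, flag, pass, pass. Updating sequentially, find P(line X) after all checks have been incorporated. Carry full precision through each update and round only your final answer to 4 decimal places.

0.5376

After 'pass': P(line X) = 0.3·0.6500 / (0.3·0.6500 + 0.35·0.3500) ≈ 0.6142
After 'pass': P(line X) = 0.3·0.6142 / (0.3·0.6142 + 0.35·0.3858) ≈ 0.5771
After 'flag': P(line X) = 0.7·0.5771 / (0.7·0.5771 + 0.65·0.4229) ≈ 0.5950
After 'flag': P(line X) = 0.7·0.5950 / (0.7·0.5950 + 0.65·0.4050) ≈ 0.6128
After 'pass': P(line X) = 0.3·0.6128 / (0.3·0.6128 + 0.35·0.3872) ≈ 0.5756
After 'pass': P(line X) = 0.3·0.5756 / (0.3·0.5756 + 0.35·0.4244) ≈ 0.5376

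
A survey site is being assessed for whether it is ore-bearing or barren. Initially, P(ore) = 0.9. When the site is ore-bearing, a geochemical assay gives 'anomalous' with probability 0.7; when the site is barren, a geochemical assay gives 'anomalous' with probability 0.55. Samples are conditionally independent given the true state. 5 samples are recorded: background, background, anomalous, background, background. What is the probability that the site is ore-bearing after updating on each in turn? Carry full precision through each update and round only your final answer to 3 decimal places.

After 'background': P(ore) = 0.3·0.9000 / (0.3·0.9000 + 0.45·0.1000) ≈ 0.8571
After 'background': P(ore) = 0.3·0.8571 / (0.3·0.8571 + 0.45·0.1429) ≈ 0.8000
After 'anomalous': P(ore) = 0.7·0.8000 / (0.7·0.8000 + 0.55·0.2000) ≈ 0.8358
After 'background': P(ore) = 0.3·0.8358 / (0.3·0.8358 + 0.45·0.1642) ≈ 0.7724
After 'background': P(ore) = 0.3·0.7724 / (0.3·0.7724 + 0.45·0.2276) ≈ 0.6935

0.693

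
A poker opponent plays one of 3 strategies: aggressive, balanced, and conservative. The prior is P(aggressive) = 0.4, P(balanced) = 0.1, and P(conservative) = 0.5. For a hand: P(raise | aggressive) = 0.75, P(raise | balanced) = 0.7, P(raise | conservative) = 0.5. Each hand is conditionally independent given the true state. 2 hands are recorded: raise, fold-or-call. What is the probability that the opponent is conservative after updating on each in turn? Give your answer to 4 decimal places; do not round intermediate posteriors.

Each posterior becomes the prior for the next update.
After 'raise': normaliser = 0.75·0.4000 + 0.7·0.1000 + 0.5·0.5000; P(aggressive) ≈ 0.4839, P(balanced) ≈ 0.1129, P(conservative) ≈ 0.4032
After 'fold-or-call': normaliser = 0.25·0.4839 + 0.3·0.1129 + 0.5·0.4032; P(aggressive) ≈ 0.3394, P(balanced) ≈ 0.0950, P(conservative) ≈ 0.5656

0.5656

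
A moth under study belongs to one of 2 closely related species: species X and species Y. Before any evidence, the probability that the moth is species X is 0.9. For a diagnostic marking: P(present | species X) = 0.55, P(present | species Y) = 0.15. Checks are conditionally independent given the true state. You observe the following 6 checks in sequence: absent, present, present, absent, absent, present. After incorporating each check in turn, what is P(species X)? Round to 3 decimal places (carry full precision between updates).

Apply Bayes' rule sequentially, carrying P(species X) forward.
After 'absent': P(species X) = 0.45·0.9000 / (0.45·0.9000 + 0.85·0.1000) ≈ 0.8265
After 'present': P(species X) = 0.55·0.8265 / (0.55·0.8265 + 0.15·0.1735) ≈ 0.9459
After 'present': P(species X) = 0.55·0.9459 / (0.55·0.9459 + 0.15·0.0541) ≈ 0.9846
After 'absent': P(species X) = 0.45·0.9846 / (0.45·0.9846 + 0.85·0.0154) ≈ 0.9714
After 'absent': P(species X) = 0.45·0.9714 / (0.45·0.9714 + 0.85·0.0286) ≈ 0.9472
After 'present': P(species X) = 0.55·0.9472 / (0.55·0.9472 + 0.15·0.0528) ≈ 0.9850

0.985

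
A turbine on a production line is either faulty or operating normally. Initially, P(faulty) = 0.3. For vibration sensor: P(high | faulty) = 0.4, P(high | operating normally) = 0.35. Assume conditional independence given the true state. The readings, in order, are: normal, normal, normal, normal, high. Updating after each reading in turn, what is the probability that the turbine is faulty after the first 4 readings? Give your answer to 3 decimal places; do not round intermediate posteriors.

0.237

After 'normal': P(faulty) = 0.6·0.3000 / (0.6·0.3000 + 0.65·0.7000) ≈ 0.2835
After 'normal': P(faulty) = 0.6·0.2835 / (0.6·0.2835 + 0.65·0.7165) ≈ 0.2675
After 'normal': P(faulty) = 0.6·0.2675 / (0.6·0.2675 + 0.65·0.7325) ≈ 0.2521
After 'normal': P(faulty) = 0.6·0.2521 / (0.6·0.2521 + 0.65·0.7479) ≈ 0.2373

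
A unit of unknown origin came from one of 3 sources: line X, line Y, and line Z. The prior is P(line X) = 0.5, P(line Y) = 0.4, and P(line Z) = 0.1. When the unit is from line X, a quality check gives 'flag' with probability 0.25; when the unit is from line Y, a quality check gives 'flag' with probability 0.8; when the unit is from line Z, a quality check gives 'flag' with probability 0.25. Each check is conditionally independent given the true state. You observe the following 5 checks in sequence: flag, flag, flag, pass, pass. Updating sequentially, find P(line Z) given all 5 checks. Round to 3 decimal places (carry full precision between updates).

0.065

After 'flag': normaliser = 0.25·0.5000 + 0.8·0.4000 + 0.25·0.1000; P(line X) ≈ 0.2660, P(line Y) ≈ 0.6809, P(line Z) ≈ 0.0532
After 'flag': normaliser = 0.25·0.2660 + 0.8·0.6809 + 0.25·0.0532; P(line X) ≈ 0.1065, P(line Y) ≈ 0.8722, P(line Z) ≈ 0.0213
After 'flag': normaliser = 0.25·0.1065 + 0.8·0.8722 + 0.25·0.0213; P(line X) ≈ 0.0365, P(line Y) ≈ 0.9562, P(line Z) ≈ 0.0073
After 'pass': normaliser = 0.75·0.0365 + 0.2·0.9562 + 0.75·0.0073; P(line X) ≈ 0.1221, P(line Y) ≈ 0.8535, P(line Z) ≈ 0.0244
After 'pass': normaliser = 0.75·0.1221 + 0.2·0.8535 + 0.75·0.0244; P(line X) ≈ 0.3264, P(line Y) ≈ 0.6084, P(line Z) ≈ 0.0653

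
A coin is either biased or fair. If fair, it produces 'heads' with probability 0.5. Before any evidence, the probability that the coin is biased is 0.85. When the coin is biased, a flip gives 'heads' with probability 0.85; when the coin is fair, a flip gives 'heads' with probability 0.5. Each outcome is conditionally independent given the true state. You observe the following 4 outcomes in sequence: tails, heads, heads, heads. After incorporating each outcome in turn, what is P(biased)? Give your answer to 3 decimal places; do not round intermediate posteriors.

0.893

Each posterior becomes the prior for the next update.
After 'tails': P(biased) = 0.15·0.8500 / (0.15·0.8500 + 0.5·0.1500) ≈ 0.6296
After 'heads': P(biased) = 0.85·0.6296 / (0.85·0.6296 + 0.5·0.3704) ≈ 0.7429
After 'heads': P(biased) = 0.85·0.7429 / (0.85·0.7429 + 0.5·0.2571) ≈ 0.8309
After 'heads': P(biased) = 0.85·0.8309 / (0.85·0.8309 + 0.5·0.1691) ≈ 0.8931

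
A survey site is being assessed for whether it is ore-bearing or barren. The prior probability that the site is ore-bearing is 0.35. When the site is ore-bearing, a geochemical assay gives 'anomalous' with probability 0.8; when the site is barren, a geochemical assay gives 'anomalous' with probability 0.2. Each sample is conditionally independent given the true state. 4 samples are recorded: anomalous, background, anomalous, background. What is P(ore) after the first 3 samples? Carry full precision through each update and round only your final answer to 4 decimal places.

0.6829

After 'anomalous': P(ore) = 0.8·0.3500 / (0.8·0.3500 + 0.2·0.6500) ≈ 0.6829
After 'background': P(ore) = 0.2·0.6829 / (0.2·0.6829 + 0.8·0.3171) ≈ 0.3500
After 'anomalous': P(ore) = 0.8·0.3500 / (0.8·0.3500 + 0.2·0.6500) ≈ 0.6829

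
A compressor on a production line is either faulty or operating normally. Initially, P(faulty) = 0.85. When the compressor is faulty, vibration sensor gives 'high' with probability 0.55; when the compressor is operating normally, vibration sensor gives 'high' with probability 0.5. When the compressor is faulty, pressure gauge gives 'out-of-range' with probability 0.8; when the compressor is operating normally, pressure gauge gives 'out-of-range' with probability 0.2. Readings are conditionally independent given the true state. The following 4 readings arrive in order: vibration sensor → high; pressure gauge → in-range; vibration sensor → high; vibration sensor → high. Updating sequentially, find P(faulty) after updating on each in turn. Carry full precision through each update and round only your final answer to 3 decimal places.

0.653

Each posterior becomes the prior for the next update.
After vibration sensor='high': P(faulty) = 0.55·0.8500 / (0.55·0.8500 + 0.5·0.1500) ≈ 0.8618
After pressure gauge='in-range': P(faulty) = 0.2·0.8618 / (0.2·0.8618 + 0.8·0.1382) ≈ 0.6091
After vibration sensor='high': P(faulty) = 0.55·0.6091 / (0.55·0.6091 + 0.5·0.3909) ≈ 0.6316
After vibration sensor='high': P(faulty) = 0.55·0.6316 / (0.55·0.6316 + 0.5·0.3684) ≈ 0.6534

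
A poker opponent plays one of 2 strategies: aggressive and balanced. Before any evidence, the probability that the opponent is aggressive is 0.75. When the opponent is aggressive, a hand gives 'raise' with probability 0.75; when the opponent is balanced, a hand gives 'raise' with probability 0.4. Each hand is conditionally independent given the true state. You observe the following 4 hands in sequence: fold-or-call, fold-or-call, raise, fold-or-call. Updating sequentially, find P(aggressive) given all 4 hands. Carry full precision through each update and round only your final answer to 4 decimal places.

0.2892

Apply Bayes' rule sequentially, carrying P(aggressive) forward.
After 'fold-or-call': P(aggressive) = 0.25·0.7500 / (0.25·0.7500 + 0.6·0.2500) ≈ 0.5556
After 'fold-or-call': P(aggressive) = 0.25·0.5556 / (0.25·0.5556 + 0.6·0.4444) ≈ 0.3425
After 'raise': P(aggressive) = 0.75·0.3425 / (0.75·0.3425 + 0.4·0.6575) ≈ 0.4941
After 'fold-or-call': P(aggressive) = 0.25·0.4941 / (0.25·0.4941 + 0.6·0.5059) ≈ 0.2892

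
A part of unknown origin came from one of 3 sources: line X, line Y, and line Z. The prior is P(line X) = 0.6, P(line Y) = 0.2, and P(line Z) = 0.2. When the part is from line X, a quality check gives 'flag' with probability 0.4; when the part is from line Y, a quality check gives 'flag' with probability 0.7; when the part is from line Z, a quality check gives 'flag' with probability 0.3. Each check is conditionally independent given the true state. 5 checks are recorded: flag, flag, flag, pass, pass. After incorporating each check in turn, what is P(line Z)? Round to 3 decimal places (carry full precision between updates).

Each posterior becomes the prior for the next update.
After 'flag': normaliser = 0.4·0.6000 + 0.7·0.2000 + 0.3·0.2000; P(line X) ≈ 0.5455, P(line Y) ≈ 0.3182, P(line Z) ≈ 0.1364
After 'flag': normaliser = 0.4·0.5455 + 0.7·0.3182 + 0.3·0.1364; P(line X) ≈ 0.4528, P(line Y) ≈ 0.4623, P(line Z) ≈ 0.0849
After 'flag': normaliser = 0.4·0.4528 + 0.7·0.4623 + 0.3·0.0849; P(line X) ≈ 0.3416, P(line Y) ≈ 0.6103, P(line Z) ≈ 0.0480
After 'pass': normaliser = 0.6·0.3416 + 0.3·0.6103 + 0.7·0.0480; P(line X) ≈ 0.4861, P(line Y) ≈ 0.4342, P(line Z) ≈ 0.0797
After 'pass': normaliser = 0.6·0.4861 + 0.3·0.4342 + 0.7·0.0797; P(line X) ≈ 0.6105, P(line Y) ≈ 0.2727, P(line Z) ≈ 0.1169

0.117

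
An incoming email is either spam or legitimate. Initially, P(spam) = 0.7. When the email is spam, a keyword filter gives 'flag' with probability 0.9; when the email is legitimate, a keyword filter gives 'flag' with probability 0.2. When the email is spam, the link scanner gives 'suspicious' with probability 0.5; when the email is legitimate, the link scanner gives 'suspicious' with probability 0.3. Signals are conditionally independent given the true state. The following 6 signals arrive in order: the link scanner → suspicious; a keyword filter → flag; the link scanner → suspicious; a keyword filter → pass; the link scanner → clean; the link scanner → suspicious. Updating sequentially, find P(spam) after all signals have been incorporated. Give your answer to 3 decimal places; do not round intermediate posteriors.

0.813

Apply Bayes' rule sequentially, carrying P(spam) forward.
After the link scanner='suspicious': P(spam) = 0.5·0.7000 / (0.5·0.7000 + 0.3·0.3000) ≈ 0.7955
After a keyword filter='flag': P(spam) = 0.9·0.7955 / (0.9·0.7955 + 0.2·0.2045) ≈ 0.9459
After the link scanner='suspicious': P(spam) = 0.5·0.9459 / (0.5·0.9459 + 0.3·0.0541) ≈ 0.9669
After a keyword filter='pass': P(spam) = 0.1·0.9669 / (0.1·0.9669 + 0.8·0.0331) ≈ 0.7848
After the link scanner='clean': P(spam) = 0.5·0.7848 / (0.5·0.7848 + 0.7·0.2152) ≈ 0.7225
After the link scanner='suspicious': P(spam) = 0.5·0.7225 / (0.5·0.7225 + 0.3·0.2775) ≈ 0.8127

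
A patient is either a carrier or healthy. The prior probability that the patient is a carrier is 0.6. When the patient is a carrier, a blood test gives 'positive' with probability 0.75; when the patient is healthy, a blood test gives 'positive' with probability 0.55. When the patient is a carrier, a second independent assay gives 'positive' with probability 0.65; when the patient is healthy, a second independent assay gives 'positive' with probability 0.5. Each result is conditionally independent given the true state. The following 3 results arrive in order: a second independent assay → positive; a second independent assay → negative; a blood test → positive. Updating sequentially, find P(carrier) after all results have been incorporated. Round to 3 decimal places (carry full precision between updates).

0.651

After a second independent assay='positive': P(carrier) = 0.65·0.6000 / (0.65·0.6000 + 0.5·0.4000) ≈ 0.6610
After a second independent assay='negative': P(carrier) = 0.35·0.6610 / (0.35·0.6610 + 0.5·0.3390) ≈ 0.5772
After a blood test='positive': P(carrier) = 0.75·0.5772 / (0.75·0.5772 + 0.55·0.4228) ≈ 0.6505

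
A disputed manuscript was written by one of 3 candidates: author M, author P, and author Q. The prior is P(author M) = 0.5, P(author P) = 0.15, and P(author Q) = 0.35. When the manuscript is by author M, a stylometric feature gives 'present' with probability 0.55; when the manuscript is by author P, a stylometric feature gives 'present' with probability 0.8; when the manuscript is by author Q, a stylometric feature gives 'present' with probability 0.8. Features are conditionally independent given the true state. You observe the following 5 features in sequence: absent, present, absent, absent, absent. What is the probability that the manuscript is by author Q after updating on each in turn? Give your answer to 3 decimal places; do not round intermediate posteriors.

After 'absent': normaliser = 0.45·0.5000 + 0.2·0.1500 + 0.2·0.3500; P(author M) ≈ 0.6923, P(author P) ≈ 0.0923, P(author Q) ≈ 0.2154
After 'present': normaliser = 0.55·0.6923 + 0.8·0.0923 + 0.8·0.2154; P(author M) ≈ 0.6074, P(author P) ≈ 0.1178, P(author Q) ≈ 0.2748
After 'absent': normaliser = 0.45·0.6074 + 0.2·0.1178 + 0.2·0.2748; P(author M) ≈ 0.7768, P(author P) ≈ 0.0670, P(author Q) ≈ 0.1562
After 'absent': normaliser = 0.45·0.7768 + 0.2·0.0670 + 0.2·0.1562; P(author M) ≈ 0.8868, P(author P) ≈ 0.0340, P(author Q) ≈ 0.0793
After 'absent': normaliser = 0.45·0.8868 + 0.2·0.0340 + 0.2·0.0793; P(author M) ≈ 0.9463, P(author P) ≈ 0.0161, P(author Q) ≈ 0.0376

0.038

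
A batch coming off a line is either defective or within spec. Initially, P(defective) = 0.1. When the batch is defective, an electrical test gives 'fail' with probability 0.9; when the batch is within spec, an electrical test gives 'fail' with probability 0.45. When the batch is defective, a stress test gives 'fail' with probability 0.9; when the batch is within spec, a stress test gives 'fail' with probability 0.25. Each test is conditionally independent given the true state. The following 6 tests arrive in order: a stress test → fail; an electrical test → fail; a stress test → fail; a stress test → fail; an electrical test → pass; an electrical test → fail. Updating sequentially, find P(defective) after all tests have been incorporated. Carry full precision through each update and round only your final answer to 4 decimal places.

After a stress test='fail': P(defective) = 0.9·0.1000 / (0.9·0.1000 + 0.25·0.9000) ≈ 0.2857
After an electrical test='fail': P(defective) = 0.9·0.2857 / (0.9·0.2857 + 0.45·0.7143) ≈ 0.4444
After a stress test='fail': P(defective) = 0.9·0.4444 / (0.9·0.4444 + 0.25·0.5556) ≈ 0.7423
After a stress test='fail': P(defective) = 0.9·0.7423 / (0.9·0.7423 + 0.25·0.2577) ≈ 0.9120
After an electrical test='pass': P(defective) = 0.1·0.9120 / (0.1·0.9120 + 0.55·0.0880) ≈ 0.6534
After an electrical test='fail': P(defective) = 0.9·0.6534 / (0.9·0.6534 + 0.45·0.3466) ≈ 0.7904

0.7904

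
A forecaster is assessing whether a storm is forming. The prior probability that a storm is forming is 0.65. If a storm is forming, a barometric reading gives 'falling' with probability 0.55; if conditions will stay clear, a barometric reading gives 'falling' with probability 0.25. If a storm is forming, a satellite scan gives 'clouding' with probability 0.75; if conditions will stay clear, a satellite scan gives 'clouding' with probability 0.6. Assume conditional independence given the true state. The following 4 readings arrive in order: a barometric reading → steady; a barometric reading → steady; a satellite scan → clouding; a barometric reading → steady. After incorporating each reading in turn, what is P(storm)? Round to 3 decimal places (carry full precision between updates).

0.334

Apply Bayes' rule sequentially, carrying P(storm) forward.
After a barometric reading='steady': P(storm) = 0.45·0.6500 / (0.45·0.6500 + 0.75·0.3500) ≈ 0.5270
After a barometric reading='steady': P(storm) = 0.45·0.5270 / (0.45·0.5270 + 0.75·0.4730) ≈ 0.4007
After a satellite scan='clouding': P(storm) = 0.75·0.4007 / (0.75·0.4007 + 0.6·0.5993) ≈ 0.4553
After a barometric reading='steady': P(storm) = 0.45·0.4553 / (0.45·0.4553 + 0.75·0.5447) ≈ 0.3340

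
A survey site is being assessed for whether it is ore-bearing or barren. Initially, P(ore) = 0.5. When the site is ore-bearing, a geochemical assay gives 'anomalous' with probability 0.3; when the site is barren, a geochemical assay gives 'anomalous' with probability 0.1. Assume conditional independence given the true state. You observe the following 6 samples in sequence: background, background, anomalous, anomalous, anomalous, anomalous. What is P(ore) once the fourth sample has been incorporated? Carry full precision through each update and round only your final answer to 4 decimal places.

0.8448

Apply Bayes' rule sequentially, carrying P(ore) forward.
After 'background': P(ore) = 0.7·0.5000 / (0.7·0.5000 + 0.9·0.5000) ≈ 0.4375
After 'background': P(ore) = 0.7·0.4375 / (0.7·0.4375 + 0.9·0.5625) ≈ 0.3769
After 'anomalous': P(ore) = 0.3·0.3769 / (0.3·0.3769 + 0.1·0.6231) ≈ 0.6447
After 'anomalous': P(ore) = 0.3·0.6447 / (0.3·0.6447 + 0.1·0.3553) ≈ 0.8448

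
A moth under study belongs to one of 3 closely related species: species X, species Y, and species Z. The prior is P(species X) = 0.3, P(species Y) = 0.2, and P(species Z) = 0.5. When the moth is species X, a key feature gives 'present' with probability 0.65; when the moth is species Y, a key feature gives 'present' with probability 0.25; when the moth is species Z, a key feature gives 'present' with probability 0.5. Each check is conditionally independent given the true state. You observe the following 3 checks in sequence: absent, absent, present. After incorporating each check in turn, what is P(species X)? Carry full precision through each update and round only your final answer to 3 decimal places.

After 'absent': normaliser = 0.35·0.3000 + 0.75·0.2000 + 0.5·0.5000; P(species X) ≈ 0.2079, P(species Y) ≈ 0.2970, P(species Z) ≈ 0.4950
After 'absent': normaliser = 0.35·0.2079 + 0.75·0.2970 + 0.5·0.4950; P(species X) ≈ 0.1340, P(species Y) ≈ 0.4102, P(species Z) ≈ 0.4558
After 'present': normaliser = 0.65·0.1340 + 0.25·0.4102 + 0.5·0.4558; P(species X) ≈ 0.2086, P(species Y) ≈ 0.2456, P(species Z) ≈ 0.5458

0.209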